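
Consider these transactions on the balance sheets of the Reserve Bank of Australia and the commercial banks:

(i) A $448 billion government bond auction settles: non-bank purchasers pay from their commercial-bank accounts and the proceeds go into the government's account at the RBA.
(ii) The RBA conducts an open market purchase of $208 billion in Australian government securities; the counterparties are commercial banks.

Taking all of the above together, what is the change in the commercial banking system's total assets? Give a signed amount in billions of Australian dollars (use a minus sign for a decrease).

RBA balance sheet:
  Assets:      Securities +$208B
  Liabilities: Bank reserves −$240B, Government deposits +$448B
Commercial banking system:
  Assets:      Reserves at CB −$240B, Securities −$208B
  Liabilities: Checkable deposits −$448B
Change in total bank assets = -$448 billion.

-$448 billion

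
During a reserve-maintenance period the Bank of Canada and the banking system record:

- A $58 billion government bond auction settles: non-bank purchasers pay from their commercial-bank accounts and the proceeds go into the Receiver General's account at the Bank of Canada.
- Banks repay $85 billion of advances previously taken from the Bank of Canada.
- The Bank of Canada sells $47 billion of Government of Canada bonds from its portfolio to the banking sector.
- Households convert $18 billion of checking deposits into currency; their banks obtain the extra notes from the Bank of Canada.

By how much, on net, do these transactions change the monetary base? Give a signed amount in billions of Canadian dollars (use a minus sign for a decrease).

-$190 billion

Bank of Canada balance sheet:
  Assets:      Securities −$47B, Loans to banks −$85B
  Liabilities: Bank reserves −$208B, Currency in circulation +$18B, Government deposits +$58B
Commercial banking system:
  Assets:      Reserves at CB −$208B, Securities +$47B
  Liabilities: Checkable deposits −$76B, Borrowings from CB −$85B
Monetary base = currency + reserves: +$18B + (−$208B) = -$190 billion.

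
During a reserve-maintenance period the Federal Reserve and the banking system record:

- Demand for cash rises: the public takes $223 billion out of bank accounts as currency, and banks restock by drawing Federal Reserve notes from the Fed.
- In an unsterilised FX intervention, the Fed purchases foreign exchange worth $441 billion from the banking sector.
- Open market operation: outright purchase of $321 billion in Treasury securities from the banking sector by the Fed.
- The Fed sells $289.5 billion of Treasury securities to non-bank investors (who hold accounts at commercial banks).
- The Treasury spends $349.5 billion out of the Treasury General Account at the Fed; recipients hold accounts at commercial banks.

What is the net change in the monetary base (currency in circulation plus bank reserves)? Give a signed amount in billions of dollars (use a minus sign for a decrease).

+$822 billion

Currency withdrawal $223 billion: just a shift between currency and reserves — both are base money → 0.
FX purchase $441 billion: Fed balance sheet expands → +$441B.
OMO purchase (from banks) $321 billion: Fed balance sheet expands → +$321B.
Asset sale (to non-banks) $289.5 billion: Fed balance sheet contracts → −$289.5B.
Government spending $349.5 billion: a non-base liability converts back to reserves → +$349.5B.
Net: 0 + 441 + 321 − 289.5 + 349.5 = +$822 billion.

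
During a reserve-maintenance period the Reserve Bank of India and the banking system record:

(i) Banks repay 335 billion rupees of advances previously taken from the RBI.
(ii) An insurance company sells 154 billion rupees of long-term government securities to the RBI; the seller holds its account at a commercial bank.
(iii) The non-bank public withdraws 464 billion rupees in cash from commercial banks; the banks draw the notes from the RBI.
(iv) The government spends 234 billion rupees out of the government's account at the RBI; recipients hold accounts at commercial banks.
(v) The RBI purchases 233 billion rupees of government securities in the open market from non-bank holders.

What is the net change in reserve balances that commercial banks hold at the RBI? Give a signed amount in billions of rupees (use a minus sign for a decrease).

RBI balance sheet:
  Assets:      Securities +387B, Loans to banks −335B
  Liabilities: Bank reserves −178B, Currency in circulation +464B, Government deposits −234B
Commercial banking system:
  Assets:      Reserves at CB −178B
  Liabilities: Checkable deposits +157B, Borrowings from CB −335B
So the change in reserve balances that commercial banks hold at the RBI is -178 billion.

-178 billion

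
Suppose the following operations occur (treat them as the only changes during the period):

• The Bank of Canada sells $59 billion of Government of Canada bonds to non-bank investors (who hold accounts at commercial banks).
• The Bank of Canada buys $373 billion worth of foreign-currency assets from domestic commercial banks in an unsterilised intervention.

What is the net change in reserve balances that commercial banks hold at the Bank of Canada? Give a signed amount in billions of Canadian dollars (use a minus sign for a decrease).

Asset sale (to non-banks) $59 billion: the non-bank buyers' banks settle from reserves → −$59B.
FX purchase $373 billion: the Bank of Canada pays by crediting reserve accounts → +$373B.
Net: −59 + 373 = +$314 billion.

+$314 billion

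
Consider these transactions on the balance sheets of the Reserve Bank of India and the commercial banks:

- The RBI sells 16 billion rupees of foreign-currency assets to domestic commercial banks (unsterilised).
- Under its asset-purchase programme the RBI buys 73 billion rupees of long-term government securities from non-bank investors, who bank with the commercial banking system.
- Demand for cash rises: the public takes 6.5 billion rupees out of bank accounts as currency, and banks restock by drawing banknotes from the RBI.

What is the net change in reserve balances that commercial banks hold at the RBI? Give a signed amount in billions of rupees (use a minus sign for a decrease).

FX sale 16 billion rupees: the buying banks pay out of their reserve balances → −16B.
Asset purchase (from non-banks) 73 billion rupees: the RBI pays by crediting reserve accounts → +73B.
Currency withdrawal 6.5 billion rupees: banks swap reserves for currency → −6.5B.
Net: −16 + 73 − 6.5 = +50.5 billion.

+50.5 billion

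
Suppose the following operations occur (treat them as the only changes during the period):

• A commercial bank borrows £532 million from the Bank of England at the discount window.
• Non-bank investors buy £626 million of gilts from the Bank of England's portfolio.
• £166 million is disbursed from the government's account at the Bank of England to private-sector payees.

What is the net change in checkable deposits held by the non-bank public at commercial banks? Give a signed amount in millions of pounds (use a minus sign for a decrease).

Bank of England balance sheet:
  Assets:      Securities −£626M, Loans to banks +£532M
  Liabilities: Bank reserves +£72M, Government deposits −£166M
Commercial banking system:
  Assets:      Reserves at CB +£72M
  Liabilities: Checkable deposits −£460M, Borrowings from CB +£532M
So the change in checkable deposits held by the non-bank public at commercial banks is -£460 million.

-£460 million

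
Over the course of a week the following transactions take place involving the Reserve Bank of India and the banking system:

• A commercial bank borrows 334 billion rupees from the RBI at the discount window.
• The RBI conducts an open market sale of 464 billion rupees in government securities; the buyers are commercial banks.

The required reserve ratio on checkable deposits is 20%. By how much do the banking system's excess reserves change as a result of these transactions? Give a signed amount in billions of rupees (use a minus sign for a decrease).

-130 billion

Discount-window loan 334 billion rupees: reserves +334B, deposits 0.
OMO sale (to banks) 464 billion rupees: reserves −464B, deposits 0.
Totals: Δreserves = −130B, Δdeposits = 0.
Δrequired reserves = 20% × 0 = 0.
Δexcess reserves = Δreserves − Δrequired = −130B − (0) = -130 billion.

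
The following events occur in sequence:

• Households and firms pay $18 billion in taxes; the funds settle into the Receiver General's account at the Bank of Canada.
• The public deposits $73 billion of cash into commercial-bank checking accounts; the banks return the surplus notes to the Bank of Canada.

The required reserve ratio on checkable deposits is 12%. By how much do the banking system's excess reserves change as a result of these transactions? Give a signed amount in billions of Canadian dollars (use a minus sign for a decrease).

Government account inflow $18 billion: reserves −$18B, deposits −$18B.
Currency deposit $73 billion: reserves +$73B, deposits +$73B.
Totals: Δreserves = +$55B, Δdeposits = +$55B.
Δrequired reserves = 12% × +$55B = +$6.6B.
Δexcess reserves = Δreserves − Δrequired = +$55B − (+$6.6B) = +$48.4 billion.

+$48.4 billion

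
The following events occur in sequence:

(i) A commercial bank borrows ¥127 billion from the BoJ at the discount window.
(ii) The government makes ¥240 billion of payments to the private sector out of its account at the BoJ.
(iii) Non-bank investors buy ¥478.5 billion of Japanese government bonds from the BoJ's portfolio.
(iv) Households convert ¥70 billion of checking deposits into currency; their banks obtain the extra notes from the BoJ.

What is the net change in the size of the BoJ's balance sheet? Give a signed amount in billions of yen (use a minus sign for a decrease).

-¥351.5 billion

BoJ balance sheet:
  Assets:      Securities −¥478.5B, Loans to banks +¥127B
  Liabilities: Bank reserves −¥181.5B, Currency in circulation +¥70B, Government deposits −¥240B
Change in total BoJ assets = -¥351.5 billion.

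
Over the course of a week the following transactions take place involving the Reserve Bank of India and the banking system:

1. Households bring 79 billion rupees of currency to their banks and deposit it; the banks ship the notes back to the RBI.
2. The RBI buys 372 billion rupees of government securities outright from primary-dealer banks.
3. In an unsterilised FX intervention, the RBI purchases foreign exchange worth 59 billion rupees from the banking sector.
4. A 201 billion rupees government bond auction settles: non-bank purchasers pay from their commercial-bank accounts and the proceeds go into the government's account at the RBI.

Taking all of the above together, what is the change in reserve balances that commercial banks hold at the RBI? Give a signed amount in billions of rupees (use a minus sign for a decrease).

Currency deposit 79 billion rupees: returned notes are swapped for reserve credit → +79B.
OMO purchase (from banks) 372 billion rupees: the RBI pays by crediting reserve accounts → +372B.
FX purchase 59 billion rupees: the RBI pays by crediting reserve accounts → +59B.
Government account inflow 201 billion rupees: funds move from bank reserves into the government account → −201B.
Net: 79 + 372 + 59 − 201 = +309 billion.

+309 billion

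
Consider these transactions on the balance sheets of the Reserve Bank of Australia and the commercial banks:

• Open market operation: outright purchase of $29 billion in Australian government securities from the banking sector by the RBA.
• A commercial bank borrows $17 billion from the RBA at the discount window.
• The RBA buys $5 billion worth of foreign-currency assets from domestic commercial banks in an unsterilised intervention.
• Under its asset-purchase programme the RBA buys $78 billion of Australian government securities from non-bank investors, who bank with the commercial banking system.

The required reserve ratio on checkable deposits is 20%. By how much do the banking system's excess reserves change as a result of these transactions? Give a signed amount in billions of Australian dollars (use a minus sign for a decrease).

OMO purchase (from banks) $29 billion: reserves +$29B, deposits 0.
Discount-window loan $17 billion: reserves +$17B, deposits 0.
FX purchase $5 billion: reserves +$5B, deposits 0.
Asset purchase (from non-banks) $78 billion: reserves +$78B, deposits +$78B.
Totals: Δreserves = +$129B, Δdeposits = +$78B.
Δrequired reserves = 20% × +$78B = +$15.6B.
Δexcess reserves = Δreserves − Δrequired = +$129B − (+$15.6B) = +$113.4 billion.

+$113.4 billion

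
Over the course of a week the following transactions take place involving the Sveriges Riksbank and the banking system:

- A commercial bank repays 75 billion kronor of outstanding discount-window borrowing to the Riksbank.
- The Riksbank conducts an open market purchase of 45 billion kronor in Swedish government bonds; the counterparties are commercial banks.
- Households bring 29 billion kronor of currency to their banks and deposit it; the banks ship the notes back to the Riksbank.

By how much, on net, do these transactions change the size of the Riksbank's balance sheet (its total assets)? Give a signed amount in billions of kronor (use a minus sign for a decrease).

Riksbank balance sheet:
  Assets:      Securities +45B, Loans to banks −75B
  Liabilities: Bank reserves −1B, Currency in circulation −29B
Commercial banking system:
  Assets:      Reserves at CB −1B, Securities −45B
  Liabilities: Checkable deposits +29B, Borrowings from CB −75B
Change in total Riksbank assets = -30 billion.

-30 billion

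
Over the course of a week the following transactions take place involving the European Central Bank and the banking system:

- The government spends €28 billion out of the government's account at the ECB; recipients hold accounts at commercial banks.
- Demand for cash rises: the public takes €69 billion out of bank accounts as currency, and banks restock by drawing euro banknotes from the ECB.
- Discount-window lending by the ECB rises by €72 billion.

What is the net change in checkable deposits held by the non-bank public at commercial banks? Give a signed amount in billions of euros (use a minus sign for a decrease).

ECB balance sheet:
  Assets:      Loans to banks +€72B
  Liabilities: Bank reserves +€31B, Currency in circulation +€69B, Government deposits −€28B
Commercial banking system:
  Assets:      Reserves at CB +€31B
  Liabilities: Checkable deposits −€41B, Borrowings from CB +€72B
So the change in checkable deposits held by the non-bank public at commercial banks is -€41 billion.

-€41 billion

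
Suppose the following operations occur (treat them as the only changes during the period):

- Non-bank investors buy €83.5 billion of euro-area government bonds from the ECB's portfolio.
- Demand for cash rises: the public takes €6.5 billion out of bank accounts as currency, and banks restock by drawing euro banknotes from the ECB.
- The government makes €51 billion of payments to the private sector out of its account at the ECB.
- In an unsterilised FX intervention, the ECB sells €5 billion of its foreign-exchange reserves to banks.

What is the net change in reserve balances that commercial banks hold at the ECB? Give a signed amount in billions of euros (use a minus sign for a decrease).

-€44 billion

Asset sale (to non-banks) €83.5 billion: the non-bank buyers' banks settle from reserves → −€83.5B.
Currency withdrawal €6.5 billion: banks swap reserves for currency → −€6.5B.
Government spending €51 billion: government payments flow into bank reserve accounts → +€51B.
FX sale €5 billion: the buying banks pay out of their reserve balances → −€5B.
Net: −83.5 − 6.5 + 51 − 5 = -€44 billion.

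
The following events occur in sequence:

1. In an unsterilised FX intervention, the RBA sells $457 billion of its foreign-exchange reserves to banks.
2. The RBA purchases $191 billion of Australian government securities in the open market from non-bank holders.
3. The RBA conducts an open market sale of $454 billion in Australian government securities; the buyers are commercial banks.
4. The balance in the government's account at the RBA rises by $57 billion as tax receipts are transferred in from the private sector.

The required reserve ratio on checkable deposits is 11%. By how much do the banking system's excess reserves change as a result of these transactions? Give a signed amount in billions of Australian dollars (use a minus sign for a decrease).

-$791.74 billion

FX sale $457 billion: reserves −$457B, deposits 0.
Asset purchase (from non-banks) $191 billion: reserves +$191B, deposits +$191B.
OMO sale (to banks) $454 billion: reserves −$454B, deposits 0.
Government account inflow $57 billion: reserves −$57B, deposits −$57B.
Totals: Δreserves = −$777B, Δdeposits = +$134B.
Δrequired reserves = 11% × +$134B = +$14.74B.
Δexcess reserves = Δreserves − Δrequired = −$777B − (+$14.74B) = -$791.74 billion.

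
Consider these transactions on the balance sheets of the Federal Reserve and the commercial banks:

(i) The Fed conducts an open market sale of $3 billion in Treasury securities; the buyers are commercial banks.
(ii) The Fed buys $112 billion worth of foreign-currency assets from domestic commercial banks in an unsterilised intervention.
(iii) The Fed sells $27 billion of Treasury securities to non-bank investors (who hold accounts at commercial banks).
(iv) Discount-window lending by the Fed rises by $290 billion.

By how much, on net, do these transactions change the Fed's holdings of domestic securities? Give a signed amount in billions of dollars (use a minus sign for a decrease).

-$30 billion

OMO sale (to banks) $3 billion: securities removed from the Fed's portfolio → −$3B.
FX purchase $112 billion: the Fed's securities portfolio is untouched → 0.
Asset sale (to non-banks) $27 billion: securities removed from the Fed's portfolio → −$27B.
Discount-window loan $290 billion: the Fed's securities portfolio is untouched → 0.
Net: −3 + 0 − 27 + 0 = -$30 billion.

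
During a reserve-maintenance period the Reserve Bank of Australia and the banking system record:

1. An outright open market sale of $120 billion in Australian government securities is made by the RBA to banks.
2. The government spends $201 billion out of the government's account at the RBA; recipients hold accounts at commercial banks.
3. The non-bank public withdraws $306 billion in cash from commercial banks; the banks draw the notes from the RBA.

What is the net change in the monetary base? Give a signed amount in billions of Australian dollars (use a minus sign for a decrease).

OMO sale (to banks) $120 billion: RBA balance sheet contracts → −$120B.
Government spending $201 billion: a non-base liability converts back to reserves → +$201B.
Currency withdrawal $306 billion: just a shift between currency and reserves — both are base money → 0.
Net: −120 + 201 + 0 = +$81 billion.

+$81 billion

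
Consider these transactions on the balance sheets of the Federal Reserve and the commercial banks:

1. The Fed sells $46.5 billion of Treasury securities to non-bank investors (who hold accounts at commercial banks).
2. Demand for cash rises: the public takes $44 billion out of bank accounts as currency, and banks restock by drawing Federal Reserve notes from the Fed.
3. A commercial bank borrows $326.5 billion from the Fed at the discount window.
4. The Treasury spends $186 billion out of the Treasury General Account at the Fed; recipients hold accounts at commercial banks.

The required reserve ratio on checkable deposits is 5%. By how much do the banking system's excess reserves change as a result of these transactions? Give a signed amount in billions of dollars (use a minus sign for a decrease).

Asset sale (to non-banks) $46.5 billion: reserves −$46.5B, deposits −$46.5B.
Currency withdrawal $44 billion: reserves −$44B, deposits −$44B.
Discount-window loan $326.5 billion: reserves +$326.5B, deposits 0.
Government spending $186 billion: reserves +$186B, deposits +$186B.
Totals: Δreserves = +$422B, Δdeposits = +$95.5B.
Δrequired reserves = 5% × +$95.5B = +$4.775B.
Δexcess reserves = Δreserves − Δrequired = +$422B − (+$4.775B) = +$417.225 billion.

+$417.225 billion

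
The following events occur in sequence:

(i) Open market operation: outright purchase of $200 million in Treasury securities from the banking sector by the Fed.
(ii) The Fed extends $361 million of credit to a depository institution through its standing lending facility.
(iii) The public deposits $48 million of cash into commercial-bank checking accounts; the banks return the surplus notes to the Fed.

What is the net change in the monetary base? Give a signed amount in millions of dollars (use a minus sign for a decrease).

Fed balance sheet:
  Assets:      Securities +$200M, Loans to banks +$361M
  Liabilities: Bank reserves +$609M, Currency in circulation −$48M
Monetary base = currency + reserves: −$48M + (+$609M) = +$561 million.

+$561 million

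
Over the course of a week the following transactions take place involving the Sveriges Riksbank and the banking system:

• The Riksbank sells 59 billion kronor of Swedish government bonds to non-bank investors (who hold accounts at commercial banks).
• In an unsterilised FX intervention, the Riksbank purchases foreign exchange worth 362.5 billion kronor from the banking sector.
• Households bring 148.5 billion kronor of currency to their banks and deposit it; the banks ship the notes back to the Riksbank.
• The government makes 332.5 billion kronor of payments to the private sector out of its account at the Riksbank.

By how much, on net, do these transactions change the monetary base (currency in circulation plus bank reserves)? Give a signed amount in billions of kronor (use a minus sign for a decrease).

+636 billion

Asset sale (to non-banks) 59 billion kronor: Riksbank balance sheet contracts → −59B.
FX purchase 362.5 billion kronor: Riksbank balance sheet expands → +362.5B.
Currency deposit 148.5 billion kronor: just a shift between currency and reserves — both are base money → 0.
Government spending 332.5 billion kronor: a non-base liability converts back to reserves → +332.5B.
Net: −59 + 362.5 + 0 + 332.5 = +636 billion.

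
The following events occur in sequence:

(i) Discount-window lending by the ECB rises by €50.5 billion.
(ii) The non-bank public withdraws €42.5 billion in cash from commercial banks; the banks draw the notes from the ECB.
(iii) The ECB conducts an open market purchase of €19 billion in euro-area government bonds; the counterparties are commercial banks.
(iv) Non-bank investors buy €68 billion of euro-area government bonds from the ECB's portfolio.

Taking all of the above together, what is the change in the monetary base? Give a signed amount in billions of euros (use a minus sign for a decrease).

Discount-window loan €50.5 billion: ECB balance sheet expands → +€50.5B.
Currency withdrawal €42.5 billion: just a shift between currency and reserves — both are base money → 0.
OMO purchase (from banks) €19 billion: ECB balance sheet expands → +€19B.
Asset sale (to non-banks) €68 billion: ECB balance sheet contracts → −€68B.
Net: 50.5 + 0 + 19 − 68 = +€1.5 billion.

+€1.5 billion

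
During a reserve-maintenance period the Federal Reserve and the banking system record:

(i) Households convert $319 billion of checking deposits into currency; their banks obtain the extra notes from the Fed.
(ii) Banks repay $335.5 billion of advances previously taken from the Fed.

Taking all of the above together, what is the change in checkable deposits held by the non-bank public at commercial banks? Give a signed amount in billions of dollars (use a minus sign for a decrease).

Currency withdrawal $319 billion: non-bank counterparties' bank balances fall → −$319B.
Discount-window repayment $335.5 billion: the counterparty is a bank, so public deposits are unchanged → 0.
Net: −319 + 0 = -$319 billion.

-$319 billion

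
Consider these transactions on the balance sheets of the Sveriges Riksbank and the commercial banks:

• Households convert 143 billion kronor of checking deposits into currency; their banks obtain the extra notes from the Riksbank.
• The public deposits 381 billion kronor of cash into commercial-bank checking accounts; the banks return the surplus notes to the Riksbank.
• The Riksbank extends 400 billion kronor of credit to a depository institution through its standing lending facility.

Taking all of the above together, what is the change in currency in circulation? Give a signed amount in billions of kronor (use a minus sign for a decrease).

Currency withdrawal 143 billion kronor: notes leave the central bank → +143B.
Currency deposit 381 billion kronor: notes return to the central bank → −381B.
Discount-window loan 400 billion kronor: no currency enters or leaves circulation → 0.
Net: 143 − 381 + 0 = -238 billion.

-238 billion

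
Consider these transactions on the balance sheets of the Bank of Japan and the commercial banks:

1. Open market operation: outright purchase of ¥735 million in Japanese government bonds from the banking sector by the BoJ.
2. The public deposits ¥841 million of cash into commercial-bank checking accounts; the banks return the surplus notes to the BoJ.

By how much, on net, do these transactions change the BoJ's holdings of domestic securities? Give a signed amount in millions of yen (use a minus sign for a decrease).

OMO purchase (from banks) ¥735 million: securities added to the BoJ's portfolio → +¥735M.
Currency deposit ¥841 million: the BoJ's securities portfolio is untouched → 0.
Net: 735 + 0 = +¥735 million.

+¥735 million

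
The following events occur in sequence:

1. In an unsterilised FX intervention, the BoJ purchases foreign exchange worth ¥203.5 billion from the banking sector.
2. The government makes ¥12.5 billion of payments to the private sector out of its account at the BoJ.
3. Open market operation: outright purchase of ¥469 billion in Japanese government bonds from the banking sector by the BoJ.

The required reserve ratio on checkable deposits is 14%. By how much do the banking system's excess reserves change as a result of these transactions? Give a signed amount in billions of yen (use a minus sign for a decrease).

+¥683.25 billion

FX purchase ¥203.5 billion: reserves +¥203.5B, deposits 0.
Government spending ¥12.5 billion: reserves +¥12.5B, deposits +¥12.5B.
OMO purchase (from banks) ¥469 billion: reserves +¥469B, deposits 0.
Totals: Δreserves = +¥685B, Δdeposits = +¥12.5B.
Δrequired reserves = 14% × +¥12.5B = +¥1.75B.
Δexcess reserves = Δreserves − Δrequired = +¥685B − (+¥1.75B) = +¥683.25 billion.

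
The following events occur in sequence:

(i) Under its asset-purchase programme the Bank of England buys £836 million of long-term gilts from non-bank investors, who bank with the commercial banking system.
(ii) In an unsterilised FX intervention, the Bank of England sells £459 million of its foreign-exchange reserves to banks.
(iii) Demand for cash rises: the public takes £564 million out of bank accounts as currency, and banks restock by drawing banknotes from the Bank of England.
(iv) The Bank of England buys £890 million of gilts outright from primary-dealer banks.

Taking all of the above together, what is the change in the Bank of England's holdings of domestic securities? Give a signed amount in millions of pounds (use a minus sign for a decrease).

Bank of England balance sheet:
  Assets:      Securities +£1726M, Foreign assets −£459M
  Liabilities: Bank reserves +£703M, Currency in circulation +£564M
Commercial banking system:
  Assets:      Reserves at CB +£703M, Securities −£890M, Foreign assets +£459M
  Liabilities: Checkable deposits +£272M
So the change in the Bank of England's holdings of domestic securities is +£1726 million.

+£1726 million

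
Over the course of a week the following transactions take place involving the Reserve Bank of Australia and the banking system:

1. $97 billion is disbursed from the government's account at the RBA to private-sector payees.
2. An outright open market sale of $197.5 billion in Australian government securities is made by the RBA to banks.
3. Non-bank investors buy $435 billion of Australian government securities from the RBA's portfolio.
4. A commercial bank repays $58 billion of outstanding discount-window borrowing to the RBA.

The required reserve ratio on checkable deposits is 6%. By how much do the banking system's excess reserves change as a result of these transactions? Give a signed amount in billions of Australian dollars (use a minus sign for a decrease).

-$573.22 billion

Government spending $97 billion: reserves +$97B, deposits +$97B.
OMO sale (to banks) $197.5 billion: reserves −$197.5B, deposits 0.
Asset sale (to non-banks) $435 billion: reserves −$435B, deposits −$435B.
Discount-window repayment $58 billion: reserves −$58B, deposits 0.
Totals: Δreserves = −$593.5B, Δdeposits = −$338B.
Δrequired reserves = 6% × −$338B = −$20.28B.
Δexcess reserves = Δreserves − Δrequired = −$593.5B − (−$20.28B) = -$573.22 billion.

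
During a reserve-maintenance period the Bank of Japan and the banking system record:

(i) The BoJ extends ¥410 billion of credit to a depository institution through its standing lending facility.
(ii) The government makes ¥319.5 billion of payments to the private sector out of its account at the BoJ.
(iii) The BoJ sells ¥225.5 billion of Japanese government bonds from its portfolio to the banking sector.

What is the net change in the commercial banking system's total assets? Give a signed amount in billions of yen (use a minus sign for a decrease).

+¥729.5 billion

BoJ balance sheet:
  Assets:      Securities −¥225.5B, Loans to banks +¥410B
  Liabilities: Bank reserves +¥504B, Government deposits −¥319.5B
Commercial banking system:
  Assets:      Reserves at CB +¥504B, Securities +¥225.5B
  Liabilities: Checkable deposits +¥319.5B, Borrowings from CB +¥410B
Change in total bank assets = +¥729.5 billion.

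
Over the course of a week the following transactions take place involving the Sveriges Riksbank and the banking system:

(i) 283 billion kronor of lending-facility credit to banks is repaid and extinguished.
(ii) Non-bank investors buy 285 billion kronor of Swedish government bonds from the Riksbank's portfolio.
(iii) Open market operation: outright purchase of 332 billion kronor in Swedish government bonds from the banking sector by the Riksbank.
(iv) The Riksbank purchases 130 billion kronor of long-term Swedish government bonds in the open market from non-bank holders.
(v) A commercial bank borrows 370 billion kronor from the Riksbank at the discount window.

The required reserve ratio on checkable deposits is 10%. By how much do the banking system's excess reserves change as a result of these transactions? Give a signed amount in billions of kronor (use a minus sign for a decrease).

Discount-window repayment 283 billion kronor: reserves −283B, deposits 0.
Asset sale (to non-banks) 285 billion kronor: reserves −285B, deposits −285B.
OMO purchase (from banks) 332 billion kronor: reserves +332B, deposits 0.
Asset purchase (from non-banks) 130 billion kronor: reserves +130B, deposits +130B.
Discount-window loan 370 billion kronor: reserves +370B, deposits 0.
Totals: Δreserves = +264B, Δdeposits = −155B.
Δrequired reserves = 10% × −155B = −15.5B.
Δexcess reserves = Δreserves − Δrequired = +264B − (−15.5B) = +279.5 billion.

+279.5 billion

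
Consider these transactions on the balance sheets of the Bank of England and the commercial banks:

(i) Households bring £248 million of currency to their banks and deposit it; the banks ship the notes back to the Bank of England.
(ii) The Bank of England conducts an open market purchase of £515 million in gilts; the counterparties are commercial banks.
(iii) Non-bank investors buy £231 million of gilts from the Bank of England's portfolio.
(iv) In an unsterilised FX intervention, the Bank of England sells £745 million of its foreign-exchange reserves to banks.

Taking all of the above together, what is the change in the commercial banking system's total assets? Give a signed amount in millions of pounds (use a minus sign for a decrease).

Currency deposit £248 million: bank balance sheets expand → +£248M.
OMO purchase (from banks) £515 million: just an asset swap on bank balance sheets → 0.
Asset sale (to non-banks) £231 million: bank balance sheets shrink → −£231M.
FX sale £745 million: just an asset swap on bank balance sheets → 0.
Net: 248 + 0 − 231 + 0 = +£17 million.

+£17 million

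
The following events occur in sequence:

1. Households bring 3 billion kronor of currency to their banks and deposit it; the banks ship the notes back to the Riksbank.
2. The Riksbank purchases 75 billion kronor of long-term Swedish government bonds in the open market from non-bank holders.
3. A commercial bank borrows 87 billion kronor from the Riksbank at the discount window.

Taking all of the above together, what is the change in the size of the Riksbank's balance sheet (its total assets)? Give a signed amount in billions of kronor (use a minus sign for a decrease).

+162 billion

Currency deposit 3 billion kronor: only the composition of liabilities changes → 0.
Asset purchase (from non-banks) 75 billion kronor: a Riksbank asset is acquired → +75B.
Discount-window loan 87 billion kronor: a Riksbank asset is acquired → +87B.
Net: 0 + 75 + 87 = +162 billion.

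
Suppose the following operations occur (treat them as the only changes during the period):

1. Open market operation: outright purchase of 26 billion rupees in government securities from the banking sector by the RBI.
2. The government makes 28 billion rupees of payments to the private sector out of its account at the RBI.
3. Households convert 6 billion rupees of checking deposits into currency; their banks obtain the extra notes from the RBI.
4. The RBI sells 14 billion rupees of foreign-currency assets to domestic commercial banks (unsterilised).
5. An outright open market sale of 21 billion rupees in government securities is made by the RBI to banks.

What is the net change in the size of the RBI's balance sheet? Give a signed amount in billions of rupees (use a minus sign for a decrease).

OMO purchase (from banks) 26 billion rupees: an RBI asset is acquired → +26B.
Government spending 28 billion rupees: only the composition of liabilities changes → 0.
Currency withdrawal 6 billion rupees: only the composition of liabilities changes → 0.
FX sale 14 billion rupees: an RBI asset is shed → −14B.
OMO sale (to banks) 21 billion rupees: an RBI asset is shed → −21B.
Net: 26 + 0 + 0 − 14 − 21 = -9 billion.

-9 billion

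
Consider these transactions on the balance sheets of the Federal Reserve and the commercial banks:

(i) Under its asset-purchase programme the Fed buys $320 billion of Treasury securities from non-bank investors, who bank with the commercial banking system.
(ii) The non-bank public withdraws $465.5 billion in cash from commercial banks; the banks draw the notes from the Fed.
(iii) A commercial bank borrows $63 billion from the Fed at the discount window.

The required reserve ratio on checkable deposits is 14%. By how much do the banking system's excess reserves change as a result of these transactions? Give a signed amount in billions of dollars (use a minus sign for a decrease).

-$62.13 billion

Asset purchase (from non-banks) $320 billion: reserves +$320B, deposits +$320B.
Currency withdrawal $465.5 billion: reserves −$465.5B, deposits −$465.5B.
Discount-window loan $63 billion: reserves +$63B, deposits 0.
Totals: Δreserves = −$82.5B, Δdeposits = −$145.5B.
Δrequired reserves = 14% × −$145.5B = −$20.37B.
Δexcess reserves = Δreserves − Δrequired = −$82.5B − (−$20.37B) = -$62.13 billion.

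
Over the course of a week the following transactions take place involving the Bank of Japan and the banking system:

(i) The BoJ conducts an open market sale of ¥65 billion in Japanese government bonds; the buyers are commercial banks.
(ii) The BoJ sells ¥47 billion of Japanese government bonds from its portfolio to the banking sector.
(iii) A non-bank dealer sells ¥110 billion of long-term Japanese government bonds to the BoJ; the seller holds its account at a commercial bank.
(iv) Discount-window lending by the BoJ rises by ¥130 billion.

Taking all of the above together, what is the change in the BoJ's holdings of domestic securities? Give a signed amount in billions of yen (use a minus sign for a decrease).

-¥2 billion

BoJ balance sheet:
  Assets:      Securities −¥2B, Loans to banks +¥130B
  Liabilities: Bank reserves +¥128B
Commercial banking system:
  Assets:      Reserves at CB +¥128B, Securities +¥112B
  Liabilities: Checkable deposits +¥110B, Borrowings from CB +¥130B
So the change in the BoJ's holdings of domestic securities is -¥2 billion.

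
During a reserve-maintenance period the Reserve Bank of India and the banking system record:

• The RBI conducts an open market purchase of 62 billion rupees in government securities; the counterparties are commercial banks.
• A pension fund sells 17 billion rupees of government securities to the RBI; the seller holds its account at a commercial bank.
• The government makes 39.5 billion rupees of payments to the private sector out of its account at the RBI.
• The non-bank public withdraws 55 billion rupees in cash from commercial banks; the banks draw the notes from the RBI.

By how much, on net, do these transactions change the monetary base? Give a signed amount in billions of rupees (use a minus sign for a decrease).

+118.5 billion

RBI balance sheet:
  Assets:      Securities +79B
  Liabilities: Bank reserves +63.5B, Currency in circulation +55B, Government deposits −39.5B
Commercial banking system:
  Assets:      Reserves at CB +63.5B, Securities −62B
  Liabilities: Checkable deposits +1.5B
Monetary base = currency + reserves: +55B + (+63.5B) = +118.5 billion.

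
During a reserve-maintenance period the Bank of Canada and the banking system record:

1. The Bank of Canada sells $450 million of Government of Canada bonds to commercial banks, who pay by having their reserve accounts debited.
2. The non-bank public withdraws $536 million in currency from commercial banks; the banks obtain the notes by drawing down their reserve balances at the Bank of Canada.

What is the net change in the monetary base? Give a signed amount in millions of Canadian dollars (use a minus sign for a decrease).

OMO sale (to banks) $450 million: Bank of Canada balance sheet contracts → −$450M.
Currency withdrawal $536 million: just a shift between currency and reserves — both are base money → 0.
Net: −450 + 0 = -$450 million.

-$450 million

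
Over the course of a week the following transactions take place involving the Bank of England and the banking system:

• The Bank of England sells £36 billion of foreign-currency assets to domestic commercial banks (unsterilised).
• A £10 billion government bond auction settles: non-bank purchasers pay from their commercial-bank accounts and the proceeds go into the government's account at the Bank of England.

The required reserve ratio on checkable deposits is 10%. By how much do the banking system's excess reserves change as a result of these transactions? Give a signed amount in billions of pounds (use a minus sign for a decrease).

FX sale £36 billion: reserves −£36B, deposits 0.
Government account inflow £10 billion: reserves −£10B, deposits −£10B.
Totals: Δreserves = −£46B, Δdeposits = −£10B.
Δrequired reserves = 10% × −£10B = −£1B.
Δexcess reserves = Δreserves − Δrequired = −£46B − (−£1B) = -£45 billion.

-£45 billion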